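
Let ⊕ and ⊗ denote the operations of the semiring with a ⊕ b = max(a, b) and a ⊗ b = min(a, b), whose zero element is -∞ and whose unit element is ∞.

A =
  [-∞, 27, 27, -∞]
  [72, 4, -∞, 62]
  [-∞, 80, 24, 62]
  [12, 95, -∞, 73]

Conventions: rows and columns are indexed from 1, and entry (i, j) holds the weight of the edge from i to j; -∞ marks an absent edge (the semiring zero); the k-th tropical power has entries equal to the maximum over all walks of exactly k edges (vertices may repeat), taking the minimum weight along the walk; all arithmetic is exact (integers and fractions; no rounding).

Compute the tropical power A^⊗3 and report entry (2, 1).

A^⊗2:
  [27, 27, 24, 27]
  [12, 62, 27, 62]
  [72, 62, 24, 62]
  [72, 73, 12, 73]
A^⊗3:
  [27, 27, 27, 27]
  [62, 62, 24, 62]
  [62, 62, 27, 62]
  [72, 73, 27, 73]
Key observation: the optimum is the walk 2->4->2->1, with weight 62 min 95 min 72 = 62.
Optimal value attained by: walk 2->4->2->1.
Answer: (A^⊗3)[2][1] = 62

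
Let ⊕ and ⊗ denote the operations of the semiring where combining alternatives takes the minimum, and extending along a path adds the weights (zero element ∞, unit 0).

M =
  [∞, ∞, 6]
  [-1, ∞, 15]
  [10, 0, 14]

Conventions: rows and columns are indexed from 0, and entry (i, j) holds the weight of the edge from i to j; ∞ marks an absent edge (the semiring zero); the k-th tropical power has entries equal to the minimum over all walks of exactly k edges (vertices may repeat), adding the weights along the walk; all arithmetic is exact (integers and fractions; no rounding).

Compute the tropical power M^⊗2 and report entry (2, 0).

M^⊗2:
  [16, 6, 20]
  [25, 15, 5]
  [-1, 14, 15]
Key observation: the optimum is the walk 2->1->0, with weight 0 + (-1) = -1.
Optimal value attained by: walk 2->1->0.
Answer: (M^⊗2)[2][0] = -1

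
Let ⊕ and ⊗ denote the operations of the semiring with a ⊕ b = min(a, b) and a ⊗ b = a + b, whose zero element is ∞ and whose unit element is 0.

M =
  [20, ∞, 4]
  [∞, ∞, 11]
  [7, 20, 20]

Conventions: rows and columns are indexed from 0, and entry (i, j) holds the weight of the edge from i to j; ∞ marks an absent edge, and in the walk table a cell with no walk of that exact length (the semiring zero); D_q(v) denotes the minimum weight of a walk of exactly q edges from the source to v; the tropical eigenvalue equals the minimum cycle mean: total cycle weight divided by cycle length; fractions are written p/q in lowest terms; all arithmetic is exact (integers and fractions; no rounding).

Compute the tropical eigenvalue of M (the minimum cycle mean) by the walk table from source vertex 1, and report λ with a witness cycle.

q=0: [∞, 0, ∞]
q=1: [∞, ∞, 11]
q=2: [18, 31, 31]
q=3: [38, 51, 22]
Optimal cycle mean attained by: cycle 0->2->0, total 4 + 7, length 2.
Answer: λ = 11/2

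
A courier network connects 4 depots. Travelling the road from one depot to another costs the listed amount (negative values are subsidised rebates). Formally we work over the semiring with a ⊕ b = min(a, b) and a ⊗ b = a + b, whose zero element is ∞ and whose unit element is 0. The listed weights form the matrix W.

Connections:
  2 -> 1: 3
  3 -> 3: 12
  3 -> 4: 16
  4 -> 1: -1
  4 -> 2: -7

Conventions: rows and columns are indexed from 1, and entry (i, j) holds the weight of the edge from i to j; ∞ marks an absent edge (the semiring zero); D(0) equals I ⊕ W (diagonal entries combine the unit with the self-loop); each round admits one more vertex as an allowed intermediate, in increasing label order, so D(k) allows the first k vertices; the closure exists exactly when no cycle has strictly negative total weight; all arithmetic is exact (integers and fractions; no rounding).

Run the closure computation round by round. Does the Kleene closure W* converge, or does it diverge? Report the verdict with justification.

D(0):
  [0, ∞, ∞, ∞]
  [3, 0, ∞, ∞]
  [∞, ∞, 0, 16]
  [-1, -7, ∞, 0]
D(1):
  [0, ∞, ∞, ∞]
  [3, 0, ∞, ∞]
  [∞, ∞, 0, 16]
  [-1, -7, ∞, 0]
D(2):
  [0, ∞, ∞, ∞]
  [3, 0, ∞, ∞]
  [∞, ∞, 0, 16]
  [-4, -7, ∞, 0]
D(3):
  [0, ∞, ∞, ∞]
  [3, 0, ∞, ∞]
  [∞, ∞, 0, 16]
  [-4, -7, ∞, 0]
D(4):
  [0, ∞, ∞, ∞]
  [3, 0, ∞, ∞]
  [12, 9, 0, 16]
  [-4, -7, ∞, 0]
Key observation: every diagonal entry stays at the unit through all rounds, so no improving cycle exists.
Answer: CONVERGES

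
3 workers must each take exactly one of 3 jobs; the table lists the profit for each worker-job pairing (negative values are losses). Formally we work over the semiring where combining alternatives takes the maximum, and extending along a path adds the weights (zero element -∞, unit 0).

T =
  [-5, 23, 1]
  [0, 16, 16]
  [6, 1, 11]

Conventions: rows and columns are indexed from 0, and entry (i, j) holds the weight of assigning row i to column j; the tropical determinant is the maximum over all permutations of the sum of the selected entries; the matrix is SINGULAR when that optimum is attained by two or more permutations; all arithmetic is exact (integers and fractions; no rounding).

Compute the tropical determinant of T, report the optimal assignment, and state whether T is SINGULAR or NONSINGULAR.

σ = (0, 1, 2): (-5) + 16 + 11 = 22
σ = (0, 2, 1): (-5) + 16 + 1 = 12
σ = (1, 0, 2): 23 + 0 + 11 = 34
σ = (1, 2, 0): 23 + 16 + 6 = 45
σ = (2, 0, 1): 1 + 0 + 1 = 2
σ = (2, 1, 0): 1 + 16 + 6 = 23
Optimal value attained by: σ = (1, 2, 0).
Answer: det⊕(T) = 45; verdict: NONSINGULAR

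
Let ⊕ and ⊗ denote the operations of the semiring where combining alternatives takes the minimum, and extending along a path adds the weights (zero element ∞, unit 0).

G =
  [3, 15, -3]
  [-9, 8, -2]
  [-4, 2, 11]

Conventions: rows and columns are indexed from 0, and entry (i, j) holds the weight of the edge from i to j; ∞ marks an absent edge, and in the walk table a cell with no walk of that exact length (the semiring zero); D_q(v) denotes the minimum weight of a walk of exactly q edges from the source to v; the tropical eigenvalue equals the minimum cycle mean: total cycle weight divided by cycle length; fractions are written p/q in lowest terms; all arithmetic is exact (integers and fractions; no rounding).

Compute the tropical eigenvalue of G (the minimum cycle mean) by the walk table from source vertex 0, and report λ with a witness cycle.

q=0: [0, ∞, ∞]
q=1: [3, 15, -3]
q=2: [-7, -1, 0]
q=3: [-10, 2, -10]
Optimal cycle mean attained by: cycle 0->2->0, total (-3) + (-4), length 2.
Answer: λ = -7/2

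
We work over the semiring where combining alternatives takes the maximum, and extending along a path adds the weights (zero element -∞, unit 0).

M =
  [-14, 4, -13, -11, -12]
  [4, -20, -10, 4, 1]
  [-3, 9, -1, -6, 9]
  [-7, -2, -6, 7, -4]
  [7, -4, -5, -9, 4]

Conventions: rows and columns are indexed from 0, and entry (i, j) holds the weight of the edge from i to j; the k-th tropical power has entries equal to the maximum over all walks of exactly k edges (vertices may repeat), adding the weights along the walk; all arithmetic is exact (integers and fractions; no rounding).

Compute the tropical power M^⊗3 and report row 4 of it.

M^⊗2:
  [8, -4, -6, 8, 5]
  [8, 8, -2, 11, 5]
  [16, 8, 4, 13, 13]
  [3, 5, 1, 14, 3]
  [11, 11, -1, 0, 8]
M^⊗3:
  [12, 12, 2, 15, 9]
  [12, 12, 5, 18, 9]
  [20, 20, 8, 20, 17]
  [10, 12, 8, 21, 10]
  [15, 15, 3, 15, 12]
Answer: row 4 of M^⊗3 = [15, 15, 3, 15, 12]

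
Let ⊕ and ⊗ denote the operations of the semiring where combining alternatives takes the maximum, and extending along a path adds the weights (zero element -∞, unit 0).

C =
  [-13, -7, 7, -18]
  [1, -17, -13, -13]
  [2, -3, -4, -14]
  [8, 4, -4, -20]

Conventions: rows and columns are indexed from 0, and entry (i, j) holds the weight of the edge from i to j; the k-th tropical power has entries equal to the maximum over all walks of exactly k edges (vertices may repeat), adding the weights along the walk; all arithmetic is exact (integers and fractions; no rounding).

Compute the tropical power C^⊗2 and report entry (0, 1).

C^⊗2:
  [9, 4, 3, -7]
  [-5, -6, 8, -17]
  [-2, -5, 9, -16]
  [5, 1, 15, -9]
Key observation: the optimum is the walk 0->2->1, with weight 7 + (-3) = 4.
Optimal value attained by: walk 0->2->1.
Answer: (C^⊗2)[0][1] = 4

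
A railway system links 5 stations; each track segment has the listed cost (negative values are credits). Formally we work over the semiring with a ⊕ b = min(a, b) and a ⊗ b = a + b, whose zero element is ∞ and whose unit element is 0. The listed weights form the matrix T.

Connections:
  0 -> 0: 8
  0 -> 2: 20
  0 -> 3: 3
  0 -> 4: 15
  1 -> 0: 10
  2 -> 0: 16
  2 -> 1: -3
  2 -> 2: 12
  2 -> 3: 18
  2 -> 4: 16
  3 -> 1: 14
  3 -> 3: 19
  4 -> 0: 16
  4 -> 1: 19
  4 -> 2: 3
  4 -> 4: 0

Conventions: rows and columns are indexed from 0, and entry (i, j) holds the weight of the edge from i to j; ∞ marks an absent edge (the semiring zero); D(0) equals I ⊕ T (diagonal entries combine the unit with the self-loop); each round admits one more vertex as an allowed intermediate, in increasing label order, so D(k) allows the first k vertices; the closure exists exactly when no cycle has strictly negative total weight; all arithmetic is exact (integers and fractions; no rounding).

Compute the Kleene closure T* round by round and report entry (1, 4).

D(0):
  [0, ∞, 20, 3, 15]
  [10, 0, ∞, ∞, ∞]
  [16, -3, 0, 18, 16]
  [∞, 14, ∞, 0, ∞]
  [16, 19, 3, ∞, 0]
D(1):
  [0, ∞, 20, 3, 15]
  [10, 0, 30, 13, 25]
  [16, -3, 0, 18, 16]
  [∞, 14, ∞, 0, ∞]
  [16, 19, 3, 19, 0]
D(2):
  [0, ∞, 20, 3, 15]
  [10, 0, 30, 13, 25]
  [7, -3, 0, 10, 16]
  [24, 14, 44, 0, 39]
  [16, 19, 3, 19, 0]
D(3):
  [0, 17, 20, 3, 15]
  [10, 0, 30, 13, 25]
  [7, -3, 0, 10, 16]
  [24, 14, 44, 0, 39]
  [10, 0, 3, 13, 0]
D(4):
  [0, 17, 20, 3, 15]
  [10, 0, 30, 13, 25]
  [7, -3, 0, 10, 16]
  [24, 14, 44, 0, 39]
  [10, 0, 3, 13, 0]
D(5):
  [0, 15, 18, 3, 15]
  [10, 0, 28, 13, 25]
  [7, -3, 0, 10, 16]
  [24, 14, 42, 0, 39]
  [10, 0, 3, 13, 0]
Answer: T*[1][4] = 25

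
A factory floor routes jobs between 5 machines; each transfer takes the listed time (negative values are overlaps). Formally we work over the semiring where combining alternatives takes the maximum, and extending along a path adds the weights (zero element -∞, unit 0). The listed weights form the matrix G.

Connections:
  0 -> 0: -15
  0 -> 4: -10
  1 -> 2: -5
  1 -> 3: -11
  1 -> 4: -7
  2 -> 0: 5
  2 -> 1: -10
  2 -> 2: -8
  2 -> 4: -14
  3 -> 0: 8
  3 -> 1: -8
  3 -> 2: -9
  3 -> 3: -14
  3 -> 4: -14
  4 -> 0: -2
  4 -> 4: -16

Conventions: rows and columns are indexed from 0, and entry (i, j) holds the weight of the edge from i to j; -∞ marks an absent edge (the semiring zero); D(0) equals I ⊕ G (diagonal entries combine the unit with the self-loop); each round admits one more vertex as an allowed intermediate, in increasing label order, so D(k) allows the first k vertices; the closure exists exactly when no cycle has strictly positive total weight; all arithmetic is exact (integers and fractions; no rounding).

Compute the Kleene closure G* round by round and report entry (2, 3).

D(0):
  [0, -∞, -∞, -∞, -10]
  [-∞, 0, -5, -11, -7]
  [5, -10, 0, -∞, -14]
  [8, -8, -9, 0, -14]
  [-2, -∞, -∞, -∞, 0]
D(1):
  [0, -∞, -∞, -∞, -10]
  [-∞, 0, -5, -11, -7]
  [5, -10, 0, -∞, -5]
  [8, -8, -9, 0, -2]
  [-2, -∞, -∞, -∞, 0]
D(2):
  [0, -∞, -∞, -∞, -10]
  [-∞, 0, -5, -11, -7]
  [5, -10, 0, -21, -5]
  [8, -8, -9, 0, -2]
  [-2, -∞, -∞, -∞, 0]
D(3):
  [0, -∞, -∞, -∞, -10]
  [0, 0, -5, -11, -7]
  [5, -10, 0, -21, -5]
  [8, -8, -9, 0, -2]
  [-2, -∞, -∞, -∞, 0]
D(4):
  [0, -∞, -∞, -∞, -10]
  [0, 0, -5, -11, -7]
  [5, -10, 0, -21, -5]
  [8, -8, -9, 0, -2]
  [-2, -∞, -∞, -∞, 0]
D(5):
  [0, -∞, -∞, -∞, -10]
  [0, 0, -5, -11, -7]
  [5, -10, 0, -21, -5]
  [8, -8, -9, 0, -2]
  [-2, -∞, -∞, -∞, 0]
Answer: G*[2][3] = -21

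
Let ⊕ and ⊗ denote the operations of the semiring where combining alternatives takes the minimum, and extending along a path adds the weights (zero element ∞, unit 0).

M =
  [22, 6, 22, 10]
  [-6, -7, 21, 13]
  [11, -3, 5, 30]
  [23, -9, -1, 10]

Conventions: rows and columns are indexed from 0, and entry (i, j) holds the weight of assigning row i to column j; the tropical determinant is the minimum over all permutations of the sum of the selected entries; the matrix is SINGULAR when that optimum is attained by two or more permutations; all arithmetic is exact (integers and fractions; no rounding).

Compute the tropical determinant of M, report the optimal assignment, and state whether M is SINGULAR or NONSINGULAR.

σ = (0, 1, 2, 3): 22 + (-7) + 5 + 10 = 30
σ = (0, 1, 3, 2): 22 + (-7) + 30 + (-1) = 44
σ = (0, 2, 1, 3): 22 + 21 + (-3) + 10 = 50
σ = (0, 2, 3, 1): 22 + 21 + 30 + (-9) = 64
σ = (0, 3, 1, 2): 22 + 13 + (-3) + (-1) = 31
σ = (0, 3, 2, 1): 22 + 13 + 5 + (-9) = 31
σ = (1, 0, 2, 3): 6 + (-6) + 5 + 10 = 15
σ = (1, 0, 3, 2): 6 + (-6) + 30 + (-1) = 29
σ = (1, 2, 0, 3): 6 + 21 + 11 + 10 = 48
σ = (1, 2, 3, 0): 6 + 21 + 30 + 23 = 80
σ = (1, 3, 0, 2): 6 + 13 + 11 + (-1) = 29
σ = (1, 3, 2, 0): 6 + 13 + 5 + 23 = 47
σ = (2, 0, 1, 3): 22 + (-6) + (-3) + 10 = 23
σ = (2, 0, 3, 1): 22 + (-6) + 30 + (-9) = 37
σ = (2, 1, 0, 3): 22 + (-7) + 11 + 10 = 36
σ = (2, 1, 3, 0): 22 + (-7) + 30 + 23 = 68
σ = (2, 3, 0, 1): 22 + 13 + 11 + (-9) = 37
σ = (2, 3, 1, 0): 22 + 13 + (-3) + 23 = 55
σ = (3, 0, 1, 2): 10 + (-6) + (-3) + (-1) = 0
σ = (3, 0, 2, 1): 10 + (-6) + 5 + (-9) = 0
σ = (3, 1, 0, 2): 10 + (-7) + 11 + (-1) = 13
σ = (3, 1, 2, 0): 10 + (-7) + 5 + 23 = 31
σ = (3, 2, 0, 1): 10 + 21 + 11 + (-9) = 33
σ = (3, 2, 1, 0): 10 + 21 + (-3) + 23 = 51
Optimal value attained by: σ = (3, 0, 1, 2).
Answer: det⊕(M) = 0; verdict: SINGULAR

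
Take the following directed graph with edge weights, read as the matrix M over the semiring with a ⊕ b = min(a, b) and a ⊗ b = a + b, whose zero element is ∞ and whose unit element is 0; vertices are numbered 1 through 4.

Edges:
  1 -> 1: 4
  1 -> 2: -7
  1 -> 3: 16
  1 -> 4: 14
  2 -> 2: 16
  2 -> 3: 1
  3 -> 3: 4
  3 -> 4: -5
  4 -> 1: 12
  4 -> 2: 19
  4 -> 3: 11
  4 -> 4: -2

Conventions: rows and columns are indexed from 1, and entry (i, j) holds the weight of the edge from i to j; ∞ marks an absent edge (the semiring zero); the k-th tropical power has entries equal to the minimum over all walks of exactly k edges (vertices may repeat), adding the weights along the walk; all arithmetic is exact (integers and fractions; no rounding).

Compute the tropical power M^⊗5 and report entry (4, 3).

M^⊗2:
  [8, -3, -6, 11]
  [∞, 32, 5, -4]
  [7, 14, 6, -7]
  [10, 5, 9, -4]
M^⊗3:
  [12, 1, -2, -11]
  [8, 15, 7, -6]
  [5, 0, 4, -9]
  [8, 3, 6, -6]
M^⊗4:
  [1, 5, 0, -13]
  [6, 1, 5, -8]
  [3, -2, 1, -11]
  [6, 1, 4, -8]
M^⊗5:
  [-1, -6, -2, -15]
  [4, -1, 2, -10]
  [1, -4, -1, -13]
  [4, -1, 2, -10]
Key observation: the optimum is the walk 4->4->4->1->2->3, with weight (-2) + (-2) + 12 + (-7) + 1 = 2.
Optimal value attained by: walk 4->4->4->1->2->3.
Answer: (M^⊗5)[4][3] = 2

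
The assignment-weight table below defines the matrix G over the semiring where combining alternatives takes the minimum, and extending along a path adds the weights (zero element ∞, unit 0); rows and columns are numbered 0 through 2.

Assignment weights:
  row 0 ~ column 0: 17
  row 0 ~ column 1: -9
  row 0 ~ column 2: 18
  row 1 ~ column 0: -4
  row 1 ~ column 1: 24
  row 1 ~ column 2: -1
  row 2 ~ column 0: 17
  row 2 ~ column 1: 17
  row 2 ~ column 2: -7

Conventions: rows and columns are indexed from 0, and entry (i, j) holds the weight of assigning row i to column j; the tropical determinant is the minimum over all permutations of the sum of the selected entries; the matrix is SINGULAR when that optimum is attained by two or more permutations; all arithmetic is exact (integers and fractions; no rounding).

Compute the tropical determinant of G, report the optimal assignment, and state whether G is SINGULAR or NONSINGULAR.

σ = (0, 1, 2): 17 + 24 + (-7) = 34
σ = (0, 2, 1): 17 + (-1) + 17 = 33
σ = (1, 0, 2): (-9) + (-4) + (-7) = -20
σ = (1, 2, 0): (-9) + (-1) + 17 = 7
σ = (2, 0, 1): 18 + (-4) + 17 = 31
σ = (2, 1, 0): 18 + 24 + 17 = 59
Optimal value attained by: σ = (1, 0, 2).
Answer: det⊕(G) = -20; verdict: NONSINGULAR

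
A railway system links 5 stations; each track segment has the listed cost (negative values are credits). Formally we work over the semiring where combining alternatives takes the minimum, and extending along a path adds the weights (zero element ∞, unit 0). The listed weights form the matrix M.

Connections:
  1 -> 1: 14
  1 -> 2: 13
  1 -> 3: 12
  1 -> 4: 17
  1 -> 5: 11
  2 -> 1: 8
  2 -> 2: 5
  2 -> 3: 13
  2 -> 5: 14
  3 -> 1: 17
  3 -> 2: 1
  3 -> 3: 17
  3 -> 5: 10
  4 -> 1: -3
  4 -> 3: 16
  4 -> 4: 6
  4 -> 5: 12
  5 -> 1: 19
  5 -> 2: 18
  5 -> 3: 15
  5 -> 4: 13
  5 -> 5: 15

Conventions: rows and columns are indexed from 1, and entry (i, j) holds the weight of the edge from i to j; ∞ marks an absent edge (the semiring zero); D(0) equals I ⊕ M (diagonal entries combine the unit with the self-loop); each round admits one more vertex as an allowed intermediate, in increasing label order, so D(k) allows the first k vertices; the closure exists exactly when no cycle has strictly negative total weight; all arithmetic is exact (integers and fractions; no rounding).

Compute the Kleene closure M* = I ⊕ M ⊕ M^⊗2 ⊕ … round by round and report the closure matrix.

D(0):
  [0, 13, 12, 17, 11]
  [8, 0, 13, ∞, 14]
  [17, 1, 0, ∞, 10]
  [-3, ∞, 16, 0, 12]
  [19, 18, 15, 13, 0]
D(1):
  [0, 13, 12, 17, 11]
  [8, 0, 13, 25, 14]
  [17, 1, 0, 34, 10]
  [-3, 10, 9, 0, 8]
  [19, 18, 15, 13, 0]
D(2):
  [0, 13, 12, 17, 11]
  [8, 0, 13, 25, 14]
  [9, 1, 0, 26, 10]
  [-3, 10, 9, 0, 8]
  [19, 18, 15, 13, 0]
D(3):
  [0, 13, 12, 17, 11]
  [8, 0, 13, 25, 14]
  [9, 1, 0, 26, 10]
  [-3, 10, 9, 0, 8]
  [19, 16, 15, 13, 0]
D(4):
  [0, 13, 12, 17, 11]
  [8, 0, 13, 25, 14]
  [9, 1, 0, 26, 10]
  [-3, 10, 9, 0, 8]
  [10, 16, 15, 13, 0]
D(5):
  [0, 13, 12, 17, 11]
  [8, 0, 13, 25, 14]
  [9, 1, 0, 23, 10]
  [-3, 10, 9, 0, 8]
  [10, 16, 15, 13, 0]
Answer: M* = [[0, 13, 12, 17, 11], [8, 0, 13, 25, 14], [9, 1, 0, 23, 10], [-3, 10, 9, 0, 8], [10, 16, 15, 13, 0]]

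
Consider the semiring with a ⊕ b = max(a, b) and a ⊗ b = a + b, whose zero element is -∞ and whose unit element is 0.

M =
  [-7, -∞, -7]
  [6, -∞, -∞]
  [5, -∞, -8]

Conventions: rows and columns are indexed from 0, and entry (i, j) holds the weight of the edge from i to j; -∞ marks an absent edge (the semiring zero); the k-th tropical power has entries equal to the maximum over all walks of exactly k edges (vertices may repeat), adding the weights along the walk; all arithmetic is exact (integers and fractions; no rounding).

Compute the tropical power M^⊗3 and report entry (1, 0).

M^⊗2:
  [-2, -∞, -14]
  [-1, -∞, -1]
  [-2, -∞, -2]
M^⊗3:
  [-9, -∞, -9]
  [4, -∞, -8]
  [3, -∞, -9]
Key observation: the optimum is the walk 1->0->2->0, with weight 6 + (-7) + 5 = 4.
Optimal value attained by: walk 1->0->2->0.
Answer: (M^⊗3)[1][0] = 4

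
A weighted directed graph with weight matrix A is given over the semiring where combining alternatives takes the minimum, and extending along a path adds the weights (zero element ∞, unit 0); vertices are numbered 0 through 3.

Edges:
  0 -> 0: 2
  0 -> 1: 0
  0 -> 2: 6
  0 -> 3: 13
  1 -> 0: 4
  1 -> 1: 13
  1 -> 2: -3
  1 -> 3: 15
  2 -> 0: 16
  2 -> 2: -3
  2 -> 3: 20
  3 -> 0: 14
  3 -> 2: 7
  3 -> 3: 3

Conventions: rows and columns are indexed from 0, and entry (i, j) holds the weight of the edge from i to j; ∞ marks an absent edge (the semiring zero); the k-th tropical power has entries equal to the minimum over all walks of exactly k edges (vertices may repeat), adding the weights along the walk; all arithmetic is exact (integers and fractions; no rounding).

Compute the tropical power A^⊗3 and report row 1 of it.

A^⊗2:
  [4, 2, -3, 15]
  [6, 4, -6, 17]
  [13, 16, -6, 17]
  [16, 14, 4, 6]
A^⊗3:
  [6, 4, -6, 17]
  [8, 6, -9, 14]
  [10, 13, -9, 14]
  [18, 16, 1, 9]
Answer: row 1 of A^⊗3 = [8, 6, -9, 14]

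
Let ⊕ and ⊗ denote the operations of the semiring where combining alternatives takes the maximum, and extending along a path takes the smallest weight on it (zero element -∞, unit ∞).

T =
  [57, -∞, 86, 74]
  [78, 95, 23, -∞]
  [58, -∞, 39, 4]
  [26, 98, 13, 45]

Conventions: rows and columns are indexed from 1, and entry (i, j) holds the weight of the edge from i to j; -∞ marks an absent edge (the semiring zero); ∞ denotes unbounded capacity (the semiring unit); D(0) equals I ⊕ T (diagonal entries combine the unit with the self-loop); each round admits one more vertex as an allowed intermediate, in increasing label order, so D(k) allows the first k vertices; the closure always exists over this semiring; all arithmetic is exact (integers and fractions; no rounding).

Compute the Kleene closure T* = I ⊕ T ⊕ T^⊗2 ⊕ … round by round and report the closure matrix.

D(0):
  [∞, -∞, 86, 74]
  [78, ∞, 23, -∞]
  [58, -∞, ∞, 4]
  [26, 98, 13, ∞]
D(1):
  [∞, -∞, 86, 74]
  [78, ∞, 78, 74]
  [58, -∞, ∞, 58]
  [26, 98, 26, ∞]
D(2):
  [∞, -∞, 86, 74]
  [78, ∞, 78, 74]
  [58, -∞, ∞, 58]
  [78, 98, 78, ∞]
D(3):
  [∞, -∞, 86, 74]
  [78, ∞, 78, 74]
  [58, -∞, ∞, 58]
  [78, 98, 78, ∞]
D(4):
  [∞, 74, 86, 74]
  [78, ∞, 78, 74]
  [58, 58, ∞, 58]
  [78, 98, 78, ∞]
Answer: T* = [[∞, 74, 86, 74], [78, ∞, 78, 74], [58, 58, ∞, 58], [78, 98, 78, ∞]]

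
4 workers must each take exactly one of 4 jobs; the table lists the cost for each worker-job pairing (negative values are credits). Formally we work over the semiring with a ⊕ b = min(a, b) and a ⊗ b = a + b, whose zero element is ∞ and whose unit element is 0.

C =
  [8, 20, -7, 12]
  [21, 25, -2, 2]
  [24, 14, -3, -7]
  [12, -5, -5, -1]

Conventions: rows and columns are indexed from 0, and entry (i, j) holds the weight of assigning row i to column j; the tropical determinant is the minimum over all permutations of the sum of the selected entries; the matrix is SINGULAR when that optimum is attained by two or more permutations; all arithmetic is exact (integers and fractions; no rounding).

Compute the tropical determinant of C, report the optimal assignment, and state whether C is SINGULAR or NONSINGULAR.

σ = (0, 1, 2, 3): 8 + 25 + (-3) + (-1) = 29
σ = (0, 1, 3, 2): 8 + 25 + (-7) + (-5) = 21
σ = (0, 2, 1, 3): 8 + (-2) + 14 + (-1) = 19
σ = (0, 2, 3, 1): 8 + (-2) + (-7) + (-5) = -6
σ = (0, 3, 1, 2): 8 + 2 + 14 + (-5) = 19
σ = (0, 3, 2, 1): 8 + 2 + (-3) + (-5) = 2
σ = (1, 0, 2, 3): 20 + 21 + (-3) + (-1) = 37
σ = (1, 0, 3, 2): 20 + 21 + (-7) + (-5) = 29
σ = (1, 2, 0, 3): 20 + (-2) + 24 + (-1) = 41
σ = (1, 2, 3, 0): 20 + (-2) + (-7) + 12 = 23
σ = (1, 3, 0, 2): 20 + 2 + 24 + (-5) = 41
σ = (1, 3, 2, 0): 20 + 2 + (-3) + 12 = 31
σ = (2, 0, 1, 3): (-7) + 21 + 14 + (-1) = 27
σ = (2, 0, 3, 1): (-7) + 21 + (-7) + (-5) = 2
σ = (2, 1, 0, 3): (-7) + 25 + 24 + (-1) = 41
σ = (2, 1, 3, 0): (-7) + 25 + (-7) + 12 = 23
σ = (2, 3, 0, 1): (-7) + 2 + 24 + (-5) = 14
σ = (2, 3, 1, 0): (-7) + 2 + 14 + 12 = 21
σ = (3, 0, 1, 2): 12 + 21 + 14 + (-5) = 42
σ = (3, 0, 2, 1): 12 + 21 + (-3) + (-5) = 25
σ = (3, 1, 0, 2): 12 + 25 + 24 + (-5) = 56
σ = (3, 1, 2, 0): 12 + 25 + (-3) + 12 = 46
σ = (3, 2, 0, 1): 12 + (-2) + 24 + (-5) = 29
σ = (3, 2, 1, 0): 12 + (-2) + 14 + 12 = 36
Optimal value attained by: σ = (0, 2, 3, 1).
Answer: det⊕(C) = -6; verdict: NONSINGULAR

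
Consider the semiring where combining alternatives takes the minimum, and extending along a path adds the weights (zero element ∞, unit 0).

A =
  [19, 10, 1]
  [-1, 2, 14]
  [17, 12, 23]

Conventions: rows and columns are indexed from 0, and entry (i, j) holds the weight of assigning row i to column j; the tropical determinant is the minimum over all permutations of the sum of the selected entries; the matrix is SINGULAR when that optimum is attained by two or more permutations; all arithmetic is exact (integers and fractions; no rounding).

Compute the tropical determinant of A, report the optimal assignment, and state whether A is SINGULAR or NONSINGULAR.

σ = (0, 1, 2): 19 + 2 + 23 = 44
σ = (0, 2, 1): 19 + 14 + 12 = 45
σ = (1, 0, 2): 10 + (-1) + 23 = 32
σ = (1, 2, 0): 10 + 14 + 17 = 41
σ = (2, 0, 1): 1 + (-1) + 12 = 12
σ = (2, 1, 0): 1 + 2 + 17 = 20
Optimal value attained by: σ = (2, 0, 1).
Answer: det⊕(A) = 12; verdict: NONSINGULAR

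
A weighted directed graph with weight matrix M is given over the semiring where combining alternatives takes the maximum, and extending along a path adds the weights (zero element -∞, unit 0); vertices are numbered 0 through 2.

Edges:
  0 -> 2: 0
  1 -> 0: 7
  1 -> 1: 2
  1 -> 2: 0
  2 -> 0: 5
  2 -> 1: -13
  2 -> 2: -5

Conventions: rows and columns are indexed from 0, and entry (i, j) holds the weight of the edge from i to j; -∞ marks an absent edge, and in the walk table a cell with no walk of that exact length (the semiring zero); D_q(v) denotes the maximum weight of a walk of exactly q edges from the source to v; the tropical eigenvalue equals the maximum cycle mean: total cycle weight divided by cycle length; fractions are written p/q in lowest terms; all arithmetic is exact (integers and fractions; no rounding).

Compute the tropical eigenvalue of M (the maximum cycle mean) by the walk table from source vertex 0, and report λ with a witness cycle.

q=0: [0, -∞, -∞]
q=1: [-∞, -∞, 0]
q=2: [5, -13, -5]
q=3: [0, -11, 5]
Optimal cycle mean attained by: cycle 0->2->0, total 0 + 5, length 2.
Answer: λ = 5/2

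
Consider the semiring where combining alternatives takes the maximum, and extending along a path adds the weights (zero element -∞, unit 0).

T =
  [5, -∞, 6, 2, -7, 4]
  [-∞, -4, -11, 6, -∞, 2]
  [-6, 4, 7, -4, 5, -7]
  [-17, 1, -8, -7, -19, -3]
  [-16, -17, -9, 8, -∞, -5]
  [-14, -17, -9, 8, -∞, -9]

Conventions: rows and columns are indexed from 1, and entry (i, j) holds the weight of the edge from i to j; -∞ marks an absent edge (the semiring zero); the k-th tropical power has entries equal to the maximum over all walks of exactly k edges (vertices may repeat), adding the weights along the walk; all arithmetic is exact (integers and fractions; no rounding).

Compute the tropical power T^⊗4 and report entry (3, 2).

T^⊗2:
  [10, 10, 13, 12, 11, 9]
  [-11, 7, -2, 10, -6, 3]
  [1, 11, 14, 13, 12, 6]
  [-12, -3, -1, 7, -3, 3]
  [-9, 9, 0, 3, -4, 5]
  [-9, 9, 0, 1, -4, 5]
T^⊗3:
  [15, 17, 20, 19, 18, 14]
  [-6, 11, 5, 13, 3, 9]
  [8, 18, 21, 20, 19, 13]
  [-7, 8, 6, 11, 4, 4]
  [-4, 5, 7, 15, 5, 11]
  [-4, 5, 7, 15, 5, 11]
T^⊗4:
  [20, 24, 27, 26, 25, 19]
  [-1, 14, 12, 17, 10, 13]
  [15, 25, 28, 27, 26, 20]
  [0, 12, 13, 14, 11, 10]
  [1, 16, 14, 19, 12, 12]
  [1, 16, 14, 19, 12, 12]
Key observation: the optimum is the walk 3->3->3->3->2, with weight 7 + 7 + 7 + 4 = 25.
Optimal value attained by: walk 3->3->3->3->2.
Answer: (T^⊗4)[3][2] = 25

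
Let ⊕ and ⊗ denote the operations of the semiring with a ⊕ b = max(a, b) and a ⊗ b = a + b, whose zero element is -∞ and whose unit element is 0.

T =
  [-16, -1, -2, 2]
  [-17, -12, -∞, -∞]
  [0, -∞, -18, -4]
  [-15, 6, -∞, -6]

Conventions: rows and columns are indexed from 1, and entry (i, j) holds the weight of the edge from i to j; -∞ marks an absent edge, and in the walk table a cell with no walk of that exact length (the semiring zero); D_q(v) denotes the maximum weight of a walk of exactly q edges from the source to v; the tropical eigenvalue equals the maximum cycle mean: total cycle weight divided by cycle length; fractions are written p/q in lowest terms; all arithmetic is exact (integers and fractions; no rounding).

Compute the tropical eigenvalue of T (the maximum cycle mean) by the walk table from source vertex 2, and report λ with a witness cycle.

q=0: [-∞, 0, -∞, -∞]
q=1: [-17, -12, -∞, -∞]
q=2: [-29, -18, -19, -15]
q=3: [-19, -9, -31, -21]
q=4: [-26, -15, -21, -17]
Optimal cycle mean attained by: cycle 1->3->1, total (-2) + 0, length 2.
Answer: λ = -1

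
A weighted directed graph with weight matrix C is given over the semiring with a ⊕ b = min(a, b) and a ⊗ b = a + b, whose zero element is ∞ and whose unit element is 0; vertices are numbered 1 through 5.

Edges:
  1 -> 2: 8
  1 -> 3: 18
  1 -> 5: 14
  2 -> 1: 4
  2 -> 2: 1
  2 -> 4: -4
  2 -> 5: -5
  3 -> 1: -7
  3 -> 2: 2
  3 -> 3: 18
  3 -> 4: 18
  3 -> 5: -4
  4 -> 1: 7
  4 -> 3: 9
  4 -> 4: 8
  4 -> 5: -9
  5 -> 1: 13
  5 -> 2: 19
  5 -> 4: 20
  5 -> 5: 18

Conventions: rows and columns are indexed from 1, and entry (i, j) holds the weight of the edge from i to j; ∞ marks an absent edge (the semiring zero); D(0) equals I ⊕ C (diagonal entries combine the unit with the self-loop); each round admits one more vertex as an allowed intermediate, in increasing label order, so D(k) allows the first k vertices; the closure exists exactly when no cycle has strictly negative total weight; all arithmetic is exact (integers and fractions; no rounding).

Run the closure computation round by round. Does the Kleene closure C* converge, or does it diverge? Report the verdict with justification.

D(0):
  [0, 8, 18, ∞, 14]
  [4, 0, ∞, -4, -5]
  [-7, 2, 0, 18, -4]
  [7, ∞, 9, 0, -9]
  [13, 19, ∞, 20, 0]
D(1):
  [0, 8, 18, ∞, 14]
  [4, 0, 22, -4, -5]
  [-7, 1, 0, 18, -4]
  [7, 15, 9, 0, -9]
  [13, 19, 31, 20, 0]
D(2):
  [0, 8, 18, 4, 3]
  [4, 0, 22, -4, -5]
  [-7, 1, 0, -3, -4]
  [7, 15, 9, 0, -9]
  [13, 19, 31, 15, 0]
D(3):
  [0, 8, 18, 4, 3]
  [4, 0, 22, -4, -5]
  [-7, 1, 0, -3, -4]
  [2, 10, 9, 0, -9]
  [13, 19, 31, 15, 0]
D(4):
  [0, 8, 13, 4, -5]
  [-2, 0, 5, -4, -13]
  [-7, 1, 0, -3, -12]
  [2, 10, 9, 0, -9]
  [13, 19, 24, 15, 0]
D(5):
  [0, 8, 13, 4, -5]
  [-2, 0, 5, -4, -13]
  [-7, 1, 0, -3, -12]
  [2, 10, 9, 0, -9]
  [13, 19, 24, 15, 0]
Key observation: every diagonal entry stays at the unit through all rounds, so no improving cycle exists.
Answer: CONVERGES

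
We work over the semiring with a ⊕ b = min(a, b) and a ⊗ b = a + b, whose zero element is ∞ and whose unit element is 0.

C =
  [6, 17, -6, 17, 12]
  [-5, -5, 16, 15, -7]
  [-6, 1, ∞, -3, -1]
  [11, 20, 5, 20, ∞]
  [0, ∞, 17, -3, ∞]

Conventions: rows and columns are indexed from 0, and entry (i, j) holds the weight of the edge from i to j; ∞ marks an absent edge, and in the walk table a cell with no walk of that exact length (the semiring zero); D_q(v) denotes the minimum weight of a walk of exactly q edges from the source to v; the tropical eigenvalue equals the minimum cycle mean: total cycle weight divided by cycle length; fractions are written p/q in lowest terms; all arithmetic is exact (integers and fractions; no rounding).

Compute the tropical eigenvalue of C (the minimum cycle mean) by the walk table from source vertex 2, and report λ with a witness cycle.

q=0: [∞, ∞, 0, ∞, ∞]
q=1: [-6, 1, ∞, -3, -1]
q=2: [-4, -4, -12, -4, -6]
q=3: [-18, -11, -10, -15, -13]
q=4: [-16, -16, -24, -16, -18]
q=5: [-30, -23, -22, -27, -25]
Optimal cycle mean attained by: cycle 0->2->0, total (-6) + (-6), length 2.
Answer: λ = -6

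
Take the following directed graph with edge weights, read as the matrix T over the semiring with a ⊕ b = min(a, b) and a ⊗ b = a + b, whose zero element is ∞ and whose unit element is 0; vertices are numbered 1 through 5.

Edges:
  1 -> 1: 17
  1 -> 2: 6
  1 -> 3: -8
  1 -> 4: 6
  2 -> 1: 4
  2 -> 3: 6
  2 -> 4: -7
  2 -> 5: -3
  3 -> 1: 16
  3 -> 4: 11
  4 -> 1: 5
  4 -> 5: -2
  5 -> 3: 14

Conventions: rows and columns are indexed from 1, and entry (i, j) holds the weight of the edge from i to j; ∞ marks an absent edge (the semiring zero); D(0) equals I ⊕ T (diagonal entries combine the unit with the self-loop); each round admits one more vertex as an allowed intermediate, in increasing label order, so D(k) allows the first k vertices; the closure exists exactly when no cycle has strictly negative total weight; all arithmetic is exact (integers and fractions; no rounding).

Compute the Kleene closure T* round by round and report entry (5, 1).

D(0):
  [0, 6, -8, 6, ∞]
  [4, 0, 6, -7, -3]
  [16, ∞, 0, 11, ∞]
  [5, ∞, ∞, 0, -2]
  [∞, ∞, 14, ∞, 0]
D(1):
  [0, 6, -8, 6, ∞]
  [4, 0, -4, -7, -3]
  [16, 22, 0, 11, ∞]
  [5, 11, -3, 0, -2]
  [∞, ∞, 14, ∞, 0]
D(2):
  [0, 6, -8, -1, 3]
  [4, 0, -4, -7, -3]
  [16, 22, 0, 11, 19]
  [5, 11, -3, 0, -2]
  [∞, ∞, 14, ∞, 0]
D(3):
  [0, 6, -8, -1, 3]
  [4, 0, -4, -7, -3]
  [16, 22, 0, 11, 19]
  [5, 11, -3, 0, -2]
  [30, 36, 14, 25, 0]
D(4):
  [0, 6, -8, -1, -3]
  [-2, 0, -10, -7, -9]
  [16, 22, 0, 11, 9]
  [5, 11, -3, 0, -2]
  [30, 36, 14, 25, 0]
D(5):
  [0, 6, -8, -1, -3]
  [-2, 0, -10, -7, -9]
  [16, 22, 0, 11, 9]
  [5, 11, -3, 0, -2]
  [30, 36, 14, 25, 0]
Answer: T*[5][1] = 30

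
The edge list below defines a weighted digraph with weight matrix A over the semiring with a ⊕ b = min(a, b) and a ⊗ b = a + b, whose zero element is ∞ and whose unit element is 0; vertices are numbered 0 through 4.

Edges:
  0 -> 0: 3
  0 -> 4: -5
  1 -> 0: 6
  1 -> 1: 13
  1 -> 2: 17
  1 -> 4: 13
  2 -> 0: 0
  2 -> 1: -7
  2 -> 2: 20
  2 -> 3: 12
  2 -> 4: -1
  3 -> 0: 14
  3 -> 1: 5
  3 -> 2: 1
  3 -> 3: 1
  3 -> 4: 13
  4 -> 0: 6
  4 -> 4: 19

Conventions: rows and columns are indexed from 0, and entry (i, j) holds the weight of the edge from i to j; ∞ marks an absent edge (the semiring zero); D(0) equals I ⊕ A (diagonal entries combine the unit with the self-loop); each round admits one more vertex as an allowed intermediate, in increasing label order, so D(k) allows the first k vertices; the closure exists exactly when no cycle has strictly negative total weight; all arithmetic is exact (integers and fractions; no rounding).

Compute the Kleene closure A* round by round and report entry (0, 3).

D(0):
  [0, ∞, ∞, ∞, -5]
  [6, 0, 17, ∞, 13]
  [0, -7, 0, 12, -1]
  [14, 5, 1, 0, 13]
  [6, ∞, ∞, ∞, 0]
D(1):
  [0, ∞, ∞, ∞, -5]
  [6, 0, 17, ∞, 1]
  [0, -7, 0, 12, -5]
  [14, 5, 1, 0, 9]
  [6, ∞, ∞, ∞, 0]
D(2):
  [0, ∞, ∞, ∞, -5]
  [6, 0, 17, ∞, 1]
  [-1, -7, 0, 12, -6]
  [11, 5, 1, 0, 6]
  [6, ∞, ∞, ∞, 0]
D(3):
  [0, ∞, ∞, ∞, -5]
  [6, 0, 17, 29, 1]
  [-1, -7, 0, 12, -6]
  [0, -6, 1, 0, -5]
  [6, ∞, ∞, ∞, 0]
D(4):
  [0, ∞, ∞, ∞, -5]
  [6, 0, 17, 29, 1]
  [-1, -7, 0, 12, -6]
  [0, -6, 1, 0, -5]
  [6, ∞, ∞, ∞, 0]
D(5):
  [0, ∞, ∞, ∞, -5]
  [6, 0, 17, 29, 1]
  [-1, -7, 0, 12, -6]
  [0, -6, 1, 0, -5]
  [6, ∞, ∞, ∞, 0]
Answer: A*[0][3] = ∞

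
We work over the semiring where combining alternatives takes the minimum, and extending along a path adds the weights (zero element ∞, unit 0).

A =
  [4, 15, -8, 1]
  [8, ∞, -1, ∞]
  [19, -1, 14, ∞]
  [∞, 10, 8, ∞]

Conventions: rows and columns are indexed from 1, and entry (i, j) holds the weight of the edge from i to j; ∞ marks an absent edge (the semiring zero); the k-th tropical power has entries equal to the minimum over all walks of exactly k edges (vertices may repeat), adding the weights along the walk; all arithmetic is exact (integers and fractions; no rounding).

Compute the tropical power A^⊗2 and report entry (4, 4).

A^⊗2:
  [8, -9, -4, 5]
  [12, -2, 0, 9]
  [7, 13, -2, 20]
  [18, 7, 9, ∞]
Key observation: no walk of exactly 2 edges connects these vertices, so the entry is the semiring zero.
Answer: (A^⊗2)[4][4] = ∞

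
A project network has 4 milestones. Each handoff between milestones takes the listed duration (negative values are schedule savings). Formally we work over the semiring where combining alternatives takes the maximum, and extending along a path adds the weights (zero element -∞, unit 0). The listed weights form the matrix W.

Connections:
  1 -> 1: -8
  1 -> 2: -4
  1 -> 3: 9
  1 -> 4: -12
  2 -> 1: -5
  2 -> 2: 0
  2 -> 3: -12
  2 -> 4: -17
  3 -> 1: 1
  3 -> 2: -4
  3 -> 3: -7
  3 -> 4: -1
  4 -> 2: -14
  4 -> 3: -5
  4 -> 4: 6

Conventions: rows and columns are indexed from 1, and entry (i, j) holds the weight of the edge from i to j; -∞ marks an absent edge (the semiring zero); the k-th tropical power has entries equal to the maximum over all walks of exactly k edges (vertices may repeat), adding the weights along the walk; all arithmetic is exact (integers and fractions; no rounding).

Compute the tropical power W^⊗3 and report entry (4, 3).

W^⊗2:
  [10, 5, 2, 8]
  [-5, 0, 4, -11]
  [-6, -3, 10, 5]
  [-4, -8, 1, 12]
W^⊗3:
  [3, 6, 19, 14]
  [5, 0, 4, 3]
  [11, 6, 3, 11]
  [2, -2, 7, 18]
Key observation: the optimum is the walk 4->4->4->3, with weight 6 + 6 + (-5) = 7.
Optimal value attained by: walk 4->4->4->3.
Answer: (W^⊗3)[4][3] = 7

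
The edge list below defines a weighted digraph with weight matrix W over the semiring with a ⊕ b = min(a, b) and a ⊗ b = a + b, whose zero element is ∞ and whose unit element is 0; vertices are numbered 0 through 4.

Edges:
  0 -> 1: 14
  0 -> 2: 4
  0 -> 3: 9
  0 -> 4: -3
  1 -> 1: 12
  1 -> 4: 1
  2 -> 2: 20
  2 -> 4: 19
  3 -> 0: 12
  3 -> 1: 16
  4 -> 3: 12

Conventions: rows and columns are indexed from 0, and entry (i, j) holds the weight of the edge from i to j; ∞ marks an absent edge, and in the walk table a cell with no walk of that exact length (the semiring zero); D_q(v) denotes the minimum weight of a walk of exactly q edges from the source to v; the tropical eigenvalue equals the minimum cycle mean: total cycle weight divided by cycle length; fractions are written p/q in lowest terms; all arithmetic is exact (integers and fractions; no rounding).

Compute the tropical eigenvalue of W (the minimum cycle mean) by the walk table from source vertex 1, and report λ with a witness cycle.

q=0: [∞, 0, ∞, ∞, ∞]
q=1: [∞, 12, ∞, ∞, 1]
q=2: [∞, 24, ∞, 13, 13]
q=3: [25, 29, ∞, 25, 25]
q=4: [37, 39, 29, 34, 22]
q=5: [46, 50, 41, 34, 34]
Optimal cycle mean attained by: cycle 0->4->3->0, total (-3) + 12 + 12, length 3.
Answer: λ = 7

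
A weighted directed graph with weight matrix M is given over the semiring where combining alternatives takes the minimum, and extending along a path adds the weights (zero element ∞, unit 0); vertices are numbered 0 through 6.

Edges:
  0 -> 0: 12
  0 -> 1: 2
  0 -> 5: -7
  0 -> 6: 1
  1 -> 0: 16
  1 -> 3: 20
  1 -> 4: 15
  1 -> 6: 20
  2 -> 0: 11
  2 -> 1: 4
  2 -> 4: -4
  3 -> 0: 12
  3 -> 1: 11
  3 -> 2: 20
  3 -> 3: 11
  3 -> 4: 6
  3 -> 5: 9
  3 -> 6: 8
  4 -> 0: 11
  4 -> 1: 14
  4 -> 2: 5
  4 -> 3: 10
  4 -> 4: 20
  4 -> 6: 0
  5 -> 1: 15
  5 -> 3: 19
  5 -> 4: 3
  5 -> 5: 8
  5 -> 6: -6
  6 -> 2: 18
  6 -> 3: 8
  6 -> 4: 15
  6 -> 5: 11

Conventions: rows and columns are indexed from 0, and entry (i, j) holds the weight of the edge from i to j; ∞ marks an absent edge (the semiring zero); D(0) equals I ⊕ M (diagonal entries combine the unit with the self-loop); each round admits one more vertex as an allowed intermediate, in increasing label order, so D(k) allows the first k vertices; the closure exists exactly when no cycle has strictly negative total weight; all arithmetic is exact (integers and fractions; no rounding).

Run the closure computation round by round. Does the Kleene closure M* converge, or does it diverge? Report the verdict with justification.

D(0):
  [0, 2, ∞, ∞, ∞, -7, 1]
  [16, 0, ∞, 20, 15, ∞, 20]
  [11, 4, 0, ∞, -4, ∞, ∞]
  [12, 11, 20, 0, 6, 9, 8]
  [11, 14, 5, 10, 0, ∞, 0]
  [∞, 15, ∞, 19, 3, 0, -6]
  [∞, ∞, 18, 8, 15, 11, 0]
D(1):
  [0, 2, ∞, ∞, ∞, -7, 1]
  [16, 0, ∞, 20, 15, 9, 17]
  [11, 4, 0, ∞, -4, 4, 12]
  [12, 11, 20, 0, 6, 5, 8]
  [11, 13, 5, 10, 0, 4, 0]
  [∞, 15, ∞, 19, 3, 0, -6]
  [∞, ∞, 18, 8, 15, 11, 0]
D(2):
  [0, 2, ∞, 22, 17, -7, 1]
  [16, 0, ∞, 20, 15, 9, 17]
  [11, 4, 0, 24, -4, 4, 12]
  [12, 11, 20, 0, 6, 5, 8]
  [11, 13, 5, 10, 0, 4, 0]
  [31, 15, ∞, 19, 3, 0, -6]
  [∞, ∞, 18, 8, 15, 11, 0]
D(3):
  [0, 2, ∞, 22, 17, -7, 1]
  [16, 0, ∞, 20, 15, 9, 17]
  [11, 4, 0, 24, -4, 4, 12]
  [12, 11, 20, 0, 6, 5, 8]
  [11, 9, 5, 10, 0, 4, 0]
  [31, 15, ∞, 19, 3, 0, -6]
  [29, 22, 18, 8, 14, 11, 0]
D(4):
  [0, 2, 42, 22, 17, -7, 1]
  [16, 0, 40, 20, 15, 9, 17]
  [11, 4, 0, 24, -4, 4, 12]
  [12, 11, 20, 0, 6, 5, 8]
  [11, 9, 5, 10, 0, 4, 0]
  [31, 15, 39, 19, 3, 0, -6]
  [20, 19, 18, 8, 14, 11, 0]
D(5):
  [0, 2, 22, 22, 17, -7, 1]
  [16, 0, 20, 20, 15, 9, 15]
  [7, 4, 0, 6, -4, 0, -4]
  [12, 11, 11, 0, 6, 5, 6]
  [11, 9, 5, 10, 0, 4, 0]
  [14, 12, 8, 13, 3, 0, -6]
  [20, 19, 18, 8, 14, 11, 0]
D(6):
  [0, 2, 1, 6, -4, -7, -13]
  [16, 0, 17, 20, 12, 9, 3]
  [7, 4, 0, 6, -4, 0, -6]
  [12, 11, 11, 0, 6, 5, -1]
  [11, 9, 5, 10, 0, 4, -2]
  [14, 12, 8, 13, 3, 0, -6]
  [20, 19, 18, 8, 14, 11, 0]
D(7):
  [0, 2, 1, -5, -4, -7, -13]
  [16, 0, 17, 11, 12, 9, 3]
  [7, 4, 0, 2, -4, 0, -6]
  [12, 11, 11, 0, 6, 5, -1]
  [11, 9, 5, 6, 0, 4, -2]
  [14, 12, 8, 2, 3, 0, -6]
  [20, 19, 18, 8, 14, 11, 0]
Key observation: every diagonal entry stays at the unit through all rounds, so no improving cycle exists.
Answer: CONVERGES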